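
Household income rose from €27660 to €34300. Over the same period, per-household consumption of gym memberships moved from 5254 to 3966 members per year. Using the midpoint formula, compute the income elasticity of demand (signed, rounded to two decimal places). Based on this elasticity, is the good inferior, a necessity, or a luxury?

%ΔQ = (3966 − 5254)/[( 5254 + 3966)/2] = -1288/4610 = -0.279392…
%ΔIncome = (34300 − 27660)/[( 27660 + 34300)/2] = 6640/30980 = 0.214331…
E_income = (-1288/4610) / (6640/30980) = -1.3035…
E_income < 0 ⇒ inferior good.

-1.30; inferior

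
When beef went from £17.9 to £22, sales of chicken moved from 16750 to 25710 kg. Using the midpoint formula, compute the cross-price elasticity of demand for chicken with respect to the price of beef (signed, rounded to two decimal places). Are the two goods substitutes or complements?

2.05; substitutes

%ΔQ_{chicken} = (25710 − 16750)/avg = 8960/21230 = 0.422044…
%ΔP_{beef} = (22 − 17.9)/avg = 4.1/19.95 = 0.205513…
E_cross = (8960/21230) / (4.1/19.95) = 2.0536…
E_cross > 0 ⇒ the goods are substitutes.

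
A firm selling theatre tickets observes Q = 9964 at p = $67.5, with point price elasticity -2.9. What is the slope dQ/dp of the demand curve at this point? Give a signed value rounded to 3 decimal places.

-428.083

Ed = (dQ/dp)·(p/Q) ⇒ dQ/dp = Ed·Q/p = (-2.9)·9964/67.5 = -428.08296…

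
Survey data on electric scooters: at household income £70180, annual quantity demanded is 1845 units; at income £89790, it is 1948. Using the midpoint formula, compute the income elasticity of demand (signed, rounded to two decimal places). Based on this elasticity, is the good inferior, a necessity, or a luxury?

0.22; necessity

%ΔQ = (1948 − 1845)/[( 1845 + 1948)/2] = 103/1896.5 = 0.054310…
%ΔIncome = (89790 − 70180)/[( 70180 + 89790)/2] = 19610/79985 = 0.245170…
E_income = (103/1896.5) / (19610/79985) = 0.2215…
0 < E_income < 1 ⇒ normal good, necessity.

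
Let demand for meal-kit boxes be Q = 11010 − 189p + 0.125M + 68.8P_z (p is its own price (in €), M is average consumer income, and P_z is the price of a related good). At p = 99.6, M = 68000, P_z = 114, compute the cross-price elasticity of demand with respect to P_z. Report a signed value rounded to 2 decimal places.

At the given values, Q = 11010 − 189(99.6) + 0.125(68000) + 68.8(114) = 8528.8.
∂Q/∂P_z = 68.8.
E = (68.8) × (114/8528.8) = 0.9196…

0.92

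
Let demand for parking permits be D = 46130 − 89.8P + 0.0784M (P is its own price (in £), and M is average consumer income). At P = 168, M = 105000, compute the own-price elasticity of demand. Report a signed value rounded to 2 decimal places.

-0.38

At the given values, D = 46130 − 89.8(168) + 0.0784(105000) = 39275.6.
∂D/∂P = −89.8.
E = (-89.8) × (168/39275.6) = -0.3841…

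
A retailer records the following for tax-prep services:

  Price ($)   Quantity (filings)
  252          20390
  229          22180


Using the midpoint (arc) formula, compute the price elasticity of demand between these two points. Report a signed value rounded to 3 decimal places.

%ΔQ = (22180 − 20390) / [(20390 + 22180)/2] = 1790/21285 = 0.084096…
%ΔP = (229 − 252) / [(252 + 229)/2] = -23/240.5 = -0.095634…
Arc Ed = %ΔQ / %ΔP = (1790/21285) / (-23/240.5) = -0.87935…

-0.879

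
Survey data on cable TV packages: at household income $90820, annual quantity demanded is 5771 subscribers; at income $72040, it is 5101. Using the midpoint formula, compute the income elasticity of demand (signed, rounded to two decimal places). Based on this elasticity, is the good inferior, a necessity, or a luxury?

%ΔQ = (5101 − 5771)/[( 5771 + 5101)/2] = -670/5436 = -0.123252…
%ΔIncome = (72040 − 90820)/[( 90820 + 72040)/2] = -18780/81430 = -0.230627…
E_income = (-670/5436) / (-18780/81430) = 0.5344…
0 < E_income < 1 ⇒ normal good, necessity.

0.53; necessity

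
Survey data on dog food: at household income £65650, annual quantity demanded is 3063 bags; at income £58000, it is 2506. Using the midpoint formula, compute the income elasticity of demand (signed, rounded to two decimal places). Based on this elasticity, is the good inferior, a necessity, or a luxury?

1.62; luxury

%ΔQ = (2506 − 3063)/[( 3063 + 2506)/2] = -557/2784.5 = -0.200035…
%ΔIncome = (58000 − 65650)/[( 65650 + 58000)/2] = -7650/61825 = -0.123736…
E_income = (-557/2784.5) / (-7650/61825) = 1.6166…
E_income > 1 ⇒ normal good, luxury.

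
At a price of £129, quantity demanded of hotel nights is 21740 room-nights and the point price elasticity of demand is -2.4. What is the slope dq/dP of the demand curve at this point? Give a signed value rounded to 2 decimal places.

-404.47

Ed = (dq/dP)·(P/q) ⇒ dq/dP = Ed·q/P = (-2.4)·21740/129 = -404.4651…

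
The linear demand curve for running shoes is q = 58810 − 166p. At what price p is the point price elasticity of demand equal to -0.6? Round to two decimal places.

132.85

Ed = −166p/(58810 − 166p). Set this equal to -0.6:
166p = 0.6·(58810 − 166p) ⇒ 166p(1 + 0.6) = 0.6·58810
p = 0.6·58810 / (166·1.6) = 132.8539…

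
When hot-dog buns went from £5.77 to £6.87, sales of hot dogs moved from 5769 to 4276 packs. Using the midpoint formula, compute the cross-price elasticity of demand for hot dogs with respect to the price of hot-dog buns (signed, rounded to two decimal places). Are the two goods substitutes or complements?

-1.71; complements

%ΔQ_{hot dogs} = (4276 − 5769)/avg = -1493/5022.5 = -0.297262…
%ΔP_{hot-dog buns} = (6.87 − 5.77)/avg = 1.1/6.32 = 0.174050…
E_cross = (-1493/5022.5) / (1.1/6.32) = -1.7079…
E_cross < 0 ⇒ the goods are complements.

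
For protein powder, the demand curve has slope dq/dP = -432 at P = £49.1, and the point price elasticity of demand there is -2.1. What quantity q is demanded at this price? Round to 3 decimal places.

Ed = (dq/dP)·(P/q) ⇒ q = (dq/dP)·P/Ed = (-432)·49.1/(-2.1) = 10100.57142…

10100.571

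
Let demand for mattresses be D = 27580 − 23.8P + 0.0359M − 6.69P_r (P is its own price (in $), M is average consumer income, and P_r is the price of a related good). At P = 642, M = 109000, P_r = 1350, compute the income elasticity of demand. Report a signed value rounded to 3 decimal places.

At the given values, D = 27580 − 23.8(642) + 0.0359(109000) − 6.69(1350) = 7182.
∂D/∂M = 0.0359.
E = (0.0359) × (109000/7182) = 0.54484…

0.545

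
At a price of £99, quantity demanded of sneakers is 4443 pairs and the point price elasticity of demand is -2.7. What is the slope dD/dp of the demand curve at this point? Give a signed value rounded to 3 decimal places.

-121.173

Ed = (dD/dp)·(p/D) ⇒ dD/dp = Ed·D/p = (-2.7)·4443/99 = -121.17272…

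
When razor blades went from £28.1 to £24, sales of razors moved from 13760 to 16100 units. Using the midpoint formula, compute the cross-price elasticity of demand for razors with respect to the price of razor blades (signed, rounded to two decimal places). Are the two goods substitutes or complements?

%ΔQ_{razors} = (16100 − 13760)/avg = 2340/14930 = 0.156731…
%ΔP_{razor blades} = (24 − 28.1)/avg = -4.1/26.05 = -0.157389…
E_cross = (2340/14930) / (-4.1/26.05) = -0.9958…
E_cross < 0 ⇒ the goods are complements.

-1.00; complements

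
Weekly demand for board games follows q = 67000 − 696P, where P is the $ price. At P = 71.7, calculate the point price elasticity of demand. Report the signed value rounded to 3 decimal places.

dq/dP = −696. At P = 71.7, q = 67000 − 696(71.7) = 17096.8.
Ed = (dq/dP)·(P/q) = −696 × (71.7/17096.8) = -2.91886…

-2.919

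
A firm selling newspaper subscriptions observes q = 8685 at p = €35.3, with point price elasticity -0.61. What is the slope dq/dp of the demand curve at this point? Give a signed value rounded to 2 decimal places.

-150.08

Ed = (dq/dp)·(p/q) ⇒ dq/dp = Ed·q/p = (-0.61)·8685/35.3 = -150.0807…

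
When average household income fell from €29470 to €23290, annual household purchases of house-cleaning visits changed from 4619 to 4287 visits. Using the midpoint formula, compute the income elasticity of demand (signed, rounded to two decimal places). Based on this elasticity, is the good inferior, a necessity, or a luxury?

0.32; necessity

%ΔQ = (4287 − 4619)/[( 4619 + 4287)/2] = -332/4453 = -0.074556…
%ΔIncome = (23290 − 29470)/[( 29470 + 23290)/2] = -6180/26380 = -0.234268…
E_income = (-332/4453) / (-6180/26380) = 0.3182…
0 < E_income < 1 ⇒ normal good, necessity.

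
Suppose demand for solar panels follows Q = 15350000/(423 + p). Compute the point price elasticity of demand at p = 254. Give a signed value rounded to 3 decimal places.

-0.375

dQ/dp = −15350000/(423 + p)² = -33.4912. At p = 254, Q = 22673.6.
Ed = (dQ/dp)·(p/Q) = (-33.4912) × (254/22673.6) = -0.37518…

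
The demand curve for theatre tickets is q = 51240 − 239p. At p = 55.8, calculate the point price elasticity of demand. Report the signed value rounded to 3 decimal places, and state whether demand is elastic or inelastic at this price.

-0.352; inelastic

dq/dp = −239. At p = 55.8, q = 51240 − 239(55.8) = 37903.8.
Ed = (dq/dp)·(p/q) = −239 × (55.8/37903.8) = -0.35184…
|Ed| = 0.352 < 1, so demand is inelastic.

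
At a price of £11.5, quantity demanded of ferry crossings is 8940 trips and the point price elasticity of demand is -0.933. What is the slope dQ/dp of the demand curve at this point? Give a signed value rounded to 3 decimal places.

Ed = (dQ/dp)·(p/Q) ⇒ dQ/dp = Ed·Q/p = (-0.933)·8940/11.5 = -725.30608…

-725.306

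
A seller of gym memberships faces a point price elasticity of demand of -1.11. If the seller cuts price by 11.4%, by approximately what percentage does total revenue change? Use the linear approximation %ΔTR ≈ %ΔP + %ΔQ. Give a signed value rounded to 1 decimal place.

+1.3%

%ΔQ ≈ Ed × %ΔP = (-1.11) × (-11.4%) = +12.6540%
%ΔTR ≈ %ΔP + %ΔQ = (-11.4%) + (+12.6540%) = +1.2540%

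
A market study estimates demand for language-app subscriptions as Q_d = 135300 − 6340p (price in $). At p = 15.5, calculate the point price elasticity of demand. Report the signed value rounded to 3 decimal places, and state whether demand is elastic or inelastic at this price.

dQ_d/dp = −6340. At p = 15.5, Q_d = 135300 − 6340(15.5) = 37030.
Ed = (dQ_d/dp)·(p/Q_d) = −6340 × (15.5/37030) = -2.65379…
|Ed| = 2.654 > 1, so demand is elastic.

-2.654; elastic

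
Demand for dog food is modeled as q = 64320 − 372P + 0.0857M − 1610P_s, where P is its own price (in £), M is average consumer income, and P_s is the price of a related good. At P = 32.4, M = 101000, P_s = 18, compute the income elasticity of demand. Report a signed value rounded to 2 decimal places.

0.27

At the given values, q = 64320 − 372(32.4) + 0.0857(101000) − 1610(18) = 31942.9.
∂q/∂M = 0.0857.
E = (0.0857) × (101000/31942.9) = 0.2709…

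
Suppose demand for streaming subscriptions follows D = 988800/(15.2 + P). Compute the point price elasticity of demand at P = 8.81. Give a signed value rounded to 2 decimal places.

dD/dP = −988800/(15.2 + P)² = -1715.24. At P = 8.81, D = 41182.8.
Ed = (dD/dP)·(P/D) = (-1715.24) × (8.81/41182.8) = -0.3669…

-0.37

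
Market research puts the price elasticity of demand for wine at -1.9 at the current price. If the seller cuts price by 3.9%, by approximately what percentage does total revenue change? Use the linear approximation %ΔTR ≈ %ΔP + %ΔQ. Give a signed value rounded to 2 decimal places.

+3.51%

%ΔQ ≈ Ed × %ΔP = (-1.9) × (-3.9%) = +7.4100%
%ΔTR ≈ %ΔP + %ΔQ = (-3.9%) + (+7.4100%) = +3.5100%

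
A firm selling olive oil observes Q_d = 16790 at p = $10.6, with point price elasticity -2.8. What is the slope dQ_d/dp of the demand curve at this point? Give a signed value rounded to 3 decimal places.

Ed = (dQ_d/dp)·(p/Q_d) ⇒ dQ_d/dp = Ed·Q_d/p = (-2.8)·16790/10.6 = -4435.09433…

-4435.094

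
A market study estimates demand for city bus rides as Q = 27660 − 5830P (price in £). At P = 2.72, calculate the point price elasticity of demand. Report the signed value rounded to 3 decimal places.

-1.344

dQ/dP = −5830. At P = 2.72, Q = 27660 − 5830(2.72) = 11802.4.
Ed = (dQ/dP)·(P/Q) = −5830 × (2.72/11802.4) = -1.34359…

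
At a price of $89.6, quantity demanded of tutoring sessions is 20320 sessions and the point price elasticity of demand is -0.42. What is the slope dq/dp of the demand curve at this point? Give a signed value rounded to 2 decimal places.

Ed = (dq/dp)·(p/q) ⇒ dq/dp = Ed·q/p = (-0.42)·20320/89.6 = -95.25

-95.25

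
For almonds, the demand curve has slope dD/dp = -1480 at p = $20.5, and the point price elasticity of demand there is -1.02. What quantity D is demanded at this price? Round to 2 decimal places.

29745.10

Ed = (dD/dp)·(p/D) ⇒ D = (dD/dp)·p/Ed = (-1480)·20.5/(-1.02) = 29745.0980…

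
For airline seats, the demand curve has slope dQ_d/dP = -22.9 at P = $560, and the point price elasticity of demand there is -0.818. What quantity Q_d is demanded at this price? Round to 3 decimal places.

15677.262

Ed = (dQ_d/dP)·(P/Q_d) ⇒ Q_d = (dQ_d/dP)·P/Ed = (-22.9)·560/(-0.818) = 15677.26161…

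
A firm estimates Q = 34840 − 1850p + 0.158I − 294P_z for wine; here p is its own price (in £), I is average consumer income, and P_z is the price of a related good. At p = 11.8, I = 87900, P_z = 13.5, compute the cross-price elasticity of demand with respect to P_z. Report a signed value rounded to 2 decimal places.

-0.17

At the given values, Q = 34840 − 1850(11.8) + 0.158(87900) − 294(13.5) = 22929.2.
∂Q/∂P_z = -294.
E = (-294) × (13.5/22929.2) = -0.1730…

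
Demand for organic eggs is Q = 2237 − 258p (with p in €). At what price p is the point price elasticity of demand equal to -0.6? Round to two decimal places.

Ed = −258p/(2237 − 258p). Set this equal to -0.6:
258p = 0.6·(2237 − 258p) ⇒ 258p(1 + 0.6) = 0.6·2237
p = 0.6·2237 / (258·1.6) = 3.2514…

3.25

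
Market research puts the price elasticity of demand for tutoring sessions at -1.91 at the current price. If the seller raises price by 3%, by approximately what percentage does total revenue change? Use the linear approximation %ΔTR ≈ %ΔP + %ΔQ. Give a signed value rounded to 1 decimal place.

%ΔQ ≈ Ed × %ΔP = (-1.91) × (+3%) = -5.7300%
%ΔTR ≈ %ΔP + %ΔQ = (+3%) + (-5.7300%) = -2.7300%

-2.7%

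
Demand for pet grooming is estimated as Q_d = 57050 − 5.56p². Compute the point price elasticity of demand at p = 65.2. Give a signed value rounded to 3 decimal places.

-1.415

dQ_d/dp = −2·5.56·p = -725.024. At p = 65.2, Q_d = 33414.2176.
Ed = (dQ_d/dp)·(p/Q_d) = (-725.024) × (65.2/33414.2176) = -1.41471…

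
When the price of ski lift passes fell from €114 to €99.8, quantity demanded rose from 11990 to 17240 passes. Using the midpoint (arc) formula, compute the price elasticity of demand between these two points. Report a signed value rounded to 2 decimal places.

%ΔQ = (17240 − 11990) / [(11990 + 17240)/2] = 5250/14615 = 0.359219…
%ΔP = (99.8 − 114) / [(114 + 99.8)/2] = -14.2/106.9 = -0.132834…
Arc Ed = %ΔQ / %ΔP = (5250/14615) / (-14.2/106.9) = -2.7042…

-2.70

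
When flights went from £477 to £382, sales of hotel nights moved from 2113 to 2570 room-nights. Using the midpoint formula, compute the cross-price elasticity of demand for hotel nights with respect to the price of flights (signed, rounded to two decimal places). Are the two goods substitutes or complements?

-0.88; complements

%ΔQ_{hotel nights} = (2570 − 2113)/avg = 457/2341.5 = 0.195174…
%ΔP_{flights} = (382 − 477)/avg = -95/429.5 = -0.221187…
E_cross = (457/2341.5) / (-95/429.5) = -0.8823…
E_cross < 0 ⇒ the goods are complements.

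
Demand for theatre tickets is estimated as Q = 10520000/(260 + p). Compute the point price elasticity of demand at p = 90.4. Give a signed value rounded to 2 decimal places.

-0.26

dQ/dp = −10520000/(260 + p)² = -85.6816. At p = 90.4, Q = 30022.8.
Ed = (dQ/dp)·(p/Q) = (-85.6816) × (90.4/30022.8) = -0.2579…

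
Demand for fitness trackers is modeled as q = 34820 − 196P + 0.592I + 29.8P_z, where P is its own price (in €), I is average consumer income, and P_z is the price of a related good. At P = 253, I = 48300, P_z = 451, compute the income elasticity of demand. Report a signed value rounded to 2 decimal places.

At the given values, q = 34820 − 196(253) + 0.592(48300) + 29.8(451) = 27265.4.
∂q/∂I = 0.592.
E = (0.592) × (48300/27265.4) = 1.0487…

1.05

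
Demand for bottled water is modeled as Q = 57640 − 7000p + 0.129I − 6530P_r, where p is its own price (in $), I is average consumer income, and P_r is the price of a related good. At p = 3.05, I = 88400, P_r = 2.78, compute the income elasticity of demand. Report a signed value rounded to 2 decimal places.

0.39

At the given values, Q = 57640 − 7000(3.05) + 0.129(88400) − 6530(2.78) = 29540.2.
∂Q/∂I = 0.129.
E = (0.129) × (88400/29540.2) = 0.3860…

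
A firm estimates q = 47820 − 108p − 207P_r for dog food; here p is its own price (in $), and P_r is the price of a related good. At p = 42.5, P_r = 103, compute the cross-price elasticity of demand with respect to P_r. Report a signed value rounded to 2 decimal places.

At the given values, q = 47820 − 108(42.5) − 207(103) = 21909.
∂q/∂P_r = -207.
E = (-207) × (103/21909) = -0.9731…

-0.97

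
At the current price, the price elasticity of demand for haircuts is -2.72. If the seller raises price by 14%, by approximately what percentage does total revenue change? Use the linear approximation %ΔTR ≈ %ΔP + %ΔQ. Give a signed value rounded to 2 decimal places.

-24.08%

%ΔQ ≈ Ed × %ΔP = (-2.72) × (+14%) = -38.0800%
%ΔTR ≈ %ΔP + %ΔQ = (+14%) + (-38.0800%) = -24.0800%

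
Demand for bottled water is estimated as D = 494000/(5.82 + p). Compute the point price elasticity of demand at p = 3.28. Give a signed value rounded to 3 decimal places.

-0.360

dD/dp = −494000/(5.82 + p)² = -5965.46. At p = 3.28, D = 54285.7.
Ed = (dD/dp)·(p/D) = (-5965.46) × (3.28/54285.7) = -0.36043…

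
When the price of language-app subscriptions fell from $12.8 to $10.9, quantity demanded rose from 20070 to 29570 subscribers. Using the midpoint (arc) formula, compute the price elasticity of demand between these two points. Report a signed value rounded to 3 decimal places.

%ΔQ = (29570 − 20070) / [(20070 + 29570)/2] = 9500/24820 = 0.382755…
%ΔP = (10.9 − 12.8) / [(12.8 + 10.9)/2] = -1.9/11.85 = -0.160337…
Arc Ed = %ΔQ / %ΔP = (9500/24820) / (-1.9/11.85) = -2.38718…

-2.387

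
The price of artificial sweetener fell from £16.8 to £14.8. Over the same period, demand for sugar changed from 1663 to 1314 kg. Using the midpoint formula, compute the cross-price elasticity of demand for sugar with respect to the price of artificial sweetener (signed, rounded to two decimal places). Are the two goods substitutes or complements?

1.85; substitutes

%ΔQ_{sugar} = (1314 − 1663)/avg = -349/1488.5 = -0.234464…
%ΔP_{artificial sweetener} = (14.8 − 16.8)/avg = -2/15.8 = -0.126582…
E_cross = (-349/1488.5) / (-2/15.8) = 1.8522…
E_cross > 0 ⇒ the goods are substitutes.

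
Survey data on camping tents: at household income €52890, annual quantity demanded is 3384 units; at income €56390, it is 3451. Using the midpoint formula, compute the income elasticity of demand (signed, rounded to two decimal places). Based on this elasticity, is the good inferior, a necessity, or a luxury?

%ΔQ = (3451 − 3384)/[( 3384 + 3451)/2] = 67/3417.5 = 0.019604…
%ΔIncome = (56390 − 52890)/[( 52890 + 56390)/2] = 3500/54640 = 0.064055…
E_income = (67/3417.5) / (3500/54640) = 0.3060…
0 < E_income < 1 ⇒ normal good, necessity.

0.31; necessity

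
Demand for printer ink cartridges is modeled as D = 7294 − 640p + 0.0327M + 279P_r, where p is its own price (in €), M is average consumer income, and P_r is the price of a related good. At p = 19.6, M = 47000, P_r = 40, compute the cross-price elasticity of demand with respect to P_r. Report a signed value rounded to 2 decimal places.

At the given values, D = 7294 − 640(19.6) + 0.0327(47000) + 279(40) = 7446.9.
∂D/∂P_r = 279.
E = (279) × (40/7446.9) = 1.4986…

1.50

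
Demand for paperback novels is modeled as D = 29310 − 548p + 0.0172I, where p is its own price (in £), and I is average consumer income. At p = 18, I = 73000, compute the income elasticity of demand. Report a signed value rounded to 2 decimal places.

0.06

At the given values, D = 29310 − 548(18) + 0.0172(73000) = 20701.6.
∂D/∂I = 0.0172.
E = (0.0172) × (73000/20701.6) = 0.0606…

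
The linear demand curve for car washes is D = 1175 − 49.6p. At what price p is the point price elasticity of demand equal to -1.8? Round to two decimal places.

Ed = −49.6p/(1175 − 49.6p). Set this equal to -1.8:
49.6p = 1.8·(1175 − 49.6p) ⇒ 49.6p(1 + 1.8) = 1.8·1175
p = 1.8·1175 / (49.6·2.8) = 15.2289…

15.23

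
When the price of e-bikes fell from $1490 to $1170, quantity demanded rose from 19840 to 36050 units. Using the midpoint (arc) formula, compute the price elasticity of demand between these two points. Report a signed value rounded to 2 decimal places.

%ΔQ = (36050 − 19840) / [(19840 + 36050)/2] = 16210/27945 = 0.580067…
%ΔP = (1170 − 1490) / [(1490 + 1170)/2] = -320/1330 = -0.240601…
Arc Ed = %ΔQ / %ΔP = (16210/27945) / (-320/1330) = -2.4109…

-2.41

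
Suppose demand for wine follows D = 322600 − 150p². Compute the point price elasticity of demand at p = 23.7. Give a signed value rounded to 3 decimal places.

-0.707

dD/dp = −2·150·p = -7110. At p = 23.7, D = 238346.5.
Ed = (dD/dp)·(p/D) = (-7110) × (23.7/238346.5) = -0.70698…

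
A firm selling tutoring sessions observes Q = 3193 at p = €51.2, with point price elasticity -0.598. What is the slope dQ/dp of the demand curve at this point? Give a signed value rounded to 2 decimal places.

Ed = (dQ/dp)·(p/Q) ⇒ dQ/dp = Ed·Q/p = (-0.598)·3193/51.2 = -37.2932…

-37.29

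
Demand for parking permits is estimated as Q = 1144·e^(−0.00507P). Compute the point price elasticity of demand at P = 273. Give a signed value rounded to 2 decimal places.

dQ/dP = −0.00507·Q = -1.45319. At P = 273, Q = 286.625.
Ed = (dQ/dP)·(P/Q) = (-1.45319) × (273/286.625) = -1.3841…

-1.38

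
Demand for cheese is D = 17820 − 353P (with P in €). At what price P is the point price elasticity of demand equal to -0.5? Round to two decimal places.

Ed = −353P/(17820 − 353P). Set this equal to -0.5:
353P = 0.5·(17820 − 353P) ⇒ 353P(1 + 0.5) = 0.5·17820
P = 0.5·17820 / (353·1.5) = 16.8271…

16.83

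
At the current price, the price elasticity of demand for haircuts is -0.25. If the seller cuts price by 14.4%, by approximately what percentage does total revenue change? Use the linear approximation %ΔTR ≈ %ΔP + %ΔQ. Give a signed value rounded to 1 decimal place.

%ΔQ ≈ Ed × %ΔP = (-0.25) × (-14.4%) = +3.6000%
%ΔTR ≈ %ΔP + %ΔQ = (-14.4%) + (+3.6000%) = -10.8000%

-10.8%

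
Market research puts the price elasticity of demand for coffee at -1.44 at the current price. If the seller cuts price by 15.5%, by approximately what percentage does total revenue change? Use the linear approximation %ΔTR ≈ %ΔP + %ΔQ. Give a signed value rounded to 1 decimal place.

%ΔQ ≈ Ed × %ΔP = (-1.44) × (-15.5%) = +22.3200%
%ΔTR ≈ %ΔP + %ΔQ = (-15.5%) + (+22.3200%) = +6.8200%

+6.8%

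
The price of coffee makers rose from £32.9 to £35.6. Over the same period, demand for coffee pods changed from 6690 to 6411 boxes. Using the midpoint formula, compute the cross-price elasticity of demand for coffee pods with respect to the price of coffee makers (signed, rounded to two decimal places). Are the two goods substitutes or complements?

%ΔQ_{coffee pods} = (6411 − 6690)/avg = -279/6550.5 = -0.042592…
%ΔP_{coffee makers} = (35.6 − 32.9)/avg = 2.7/34.25 = 0.078832…
E_cross = (-279/6550.5) / (2.7/34.25) = -0.5402…
E_cross < 0 ⇒ the goods are complements.

-0.54; complements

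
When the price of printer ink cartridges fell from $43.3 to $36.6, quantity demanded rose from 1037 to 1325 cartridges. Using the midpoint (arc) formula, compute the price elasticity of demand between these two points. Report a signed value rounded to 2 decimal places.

%ΔQ = (1325 − 1037) / [(1037 + 1325)/2] = 288/1181 = 0.243861…
%ΔP = (36.6 − 43.3) / [(43.3 + 36.6)/2] = -6.7/39.95 = -0.167709…
Arc Ed = %ΔQ / %ΔP = (288/1181) / (-6.7/39.95) = -1.4540…

-1.45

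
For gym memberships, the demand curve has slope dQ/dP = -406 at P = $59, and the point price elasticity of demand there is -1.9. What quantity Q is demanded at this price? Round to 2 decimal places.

12607.37

Ed = (dQ/dP)·(P/Q) ⇒ Q = (dQ/dP)·P/Ed = (-406)·59/(-1.9) = 12607.3684…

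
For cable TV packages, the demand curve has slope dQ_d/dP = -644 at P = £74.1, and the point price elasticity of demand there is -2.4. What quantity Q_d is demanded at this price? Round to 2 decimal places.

19883.50

Ed = (dQ_d/dP)·(P/Q_d) ⇒ Q_d = (dQ_d/dP)·P/Ed = (-644)·74.1/(-2.4) = 19883.5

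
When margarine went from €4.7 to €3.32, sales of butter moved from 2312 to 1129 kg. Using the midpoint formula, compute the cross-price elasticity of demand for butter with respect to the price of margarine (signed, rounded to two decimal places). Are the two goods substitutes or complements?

%ΔQ_{butter} = (1129 − 2312)/avg = -1183/1720.5 = -0.687590…
%ΔP_{margarine} = (3.32 − 4.7)/avg = -1.38/4.01 = -0.344139…
E_cross = (-1183/1720.5) / (-1.38/4.01) = 1.9979…
E_cross > 0 ⇒ the goods are substitutes.

2.00; substitutes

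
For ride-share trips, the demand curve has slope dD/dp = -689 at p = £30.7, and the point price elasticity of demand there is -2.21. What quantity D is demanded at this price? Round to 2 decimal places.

Ed = (dD/dp)·(p/D) ⇒ D = (dD/dp)·p/Ed = (-689)·30.7/(-2.21) = 9571.1764…

9571.18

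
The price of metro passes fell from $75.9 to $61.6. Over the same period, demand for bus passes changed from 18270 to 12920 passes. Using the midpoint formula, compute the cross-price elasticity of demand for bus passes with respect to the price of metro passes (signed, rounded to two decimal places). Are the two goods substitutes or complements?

1.65; substitutes

%ΔQ_{bus passes} = (12920 − 18270)/avg = -5350/15595 = -0.343058…
%ΔP_{metro passes} = (61.6 − 75.9)/avg = -14.3/68.75 = -0.208
E_cross = (-5350/15595) / (-14.3/68.75) = 1.6493…
E_cross > 0 ⇒ the goods are substitutes.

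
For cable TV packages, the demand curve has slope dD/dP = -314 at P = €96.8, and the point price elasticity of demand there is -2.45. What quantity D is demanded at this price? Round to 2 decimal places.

12406.20

Ed = (dD/dP)·(P/D) ⇒ D = (dD/dP)·P/Ed = (-314)·96.8/(-2.45) = 12406.2040…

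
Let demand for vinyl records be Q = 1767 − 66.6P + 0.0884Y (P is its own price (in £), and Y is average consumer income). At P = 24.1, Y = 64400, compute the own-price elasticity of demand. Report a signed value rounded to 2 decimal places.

At the given values, Q = 1767 − 66.6(24.1) + 0.0884(64400) = 5854.9.
∂Q/∂P = −66.6.
E = (-66.6) × (24.1/5854.9) = -0.2741…

-0.27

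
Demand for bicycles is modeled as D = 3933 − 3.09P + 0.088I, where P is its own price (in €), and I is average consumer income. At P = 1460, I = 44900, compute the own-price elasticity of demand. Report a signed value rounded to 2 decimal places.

-1.34

At the given values, D = 3933 − 3.09(1460) + 0.088(44900) = 3372.8.
∂D/∂P = −3.09.
E = (-3.09) × (1460/3372.8) = -1.3375…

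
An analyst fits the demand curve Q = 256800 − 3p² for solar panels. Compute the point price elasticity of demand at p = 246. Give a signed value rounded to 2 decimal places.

-4.83

dQ/dp = −2·3·p = -1476. At p = 246, Q = 75252.
Ed = (dQ/dp)·(p/Q) = (-1476) × (246/75252) = -4.8250…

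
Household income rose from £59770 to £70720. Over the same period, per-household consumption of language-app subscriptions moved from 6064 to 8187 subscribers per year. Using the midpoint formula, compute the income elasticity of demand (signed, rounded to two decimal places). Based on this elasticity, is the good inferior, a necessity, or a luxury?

%ΔQ = (8187 − 6064)/[( 6064 + 8187)/2] = 2123/7125.5 = 0.297944…
%ΔIncome = (70720 − 59770)/[( 59770 + 70720)/2] = 10950/65245 = 0.167828…
E_income = (2123/7125.5) / (10950/65245) = 1.7752…
E_income > 1 ⇒ normal good, luxury.

1.78; luxury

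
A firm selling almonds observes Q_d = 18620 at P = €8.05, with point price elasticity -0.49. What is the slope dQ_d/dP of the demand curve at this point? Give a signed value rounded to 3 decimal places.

Ed = (dQ_d/dP)·(P/Q_d) ⇒ dQ_d/dP = Ed·Q_d/P = (-0.49)·18620/8.05 = -1133.39130…

-1133.391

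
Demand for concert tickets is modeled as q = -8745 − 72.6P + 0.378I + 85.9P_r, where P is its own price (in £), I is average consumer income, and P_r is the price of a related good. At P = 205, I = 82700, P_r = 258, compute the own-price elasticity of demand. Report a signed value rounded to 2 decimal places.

At the given values, q = -8745 − 72.6(205) + 0.378(82700) + 85.9(258) = 29794.8.
∂q/∂P = −72.6.
E = (-72.6) × (205/29794.8) = -0.4995…

-0.50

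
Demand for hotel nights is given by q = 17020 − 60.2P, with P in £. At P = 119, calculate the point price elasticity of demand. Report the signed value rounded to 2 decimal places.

-0.73

dq/dP = −60.2. At P = 119, q = 17020 − 60.2(119) = 9856.2.
Ed = (dq/dP)·(P/q) = −60.2 × (119/9856.2) = -0.7268…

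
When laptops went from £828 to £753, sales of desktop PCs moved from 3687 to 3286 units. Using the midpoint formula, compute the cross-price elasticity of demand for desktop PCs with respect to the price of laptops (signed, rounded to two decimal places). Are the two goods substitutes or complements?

%ΔQ_{desktop PCs} = (3286 − 3687)/avg = -401/3486.5 = -0.115015…
%ΔP_{laptops} = (753 − 828)/avg = -75/790.5 = -0.094876…
E_cross = (-401/3486.5) / (-75/790.5) = 1.2122…
E_cross > 0 ⇒ the goods are substitutes.

1.21; substitutes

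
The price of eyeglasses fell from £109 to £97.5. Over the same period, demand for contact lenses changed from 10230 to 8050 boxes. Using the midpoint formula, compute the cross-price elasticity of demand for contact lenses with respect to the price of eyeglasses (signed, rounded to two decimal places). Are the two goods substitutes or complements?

%ΔQ_{contact lenses} = (8050 − 10230)/avg = -2180/9140 = -0.238512…
%ΔP_{eyeglasses} = (97.5 − 109)/avg = -11.5/103.25 = -0.111380…
E_cross = (-2180/9140) / (-11.5/103.25) = 2.1414…
E_cross > 0 ⇒ the goods are substitutes.

2.14; substitutes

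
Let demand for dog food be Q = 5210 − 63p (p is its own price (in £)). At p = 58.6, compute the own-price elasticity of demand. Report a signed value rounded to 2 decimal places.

-2.43

At the given values, Q = 5210 − 63(58.6) = 1518.2.
∂Q/∂p = −63.
E = (-63) × (58.6/1518.2) = -2.4316…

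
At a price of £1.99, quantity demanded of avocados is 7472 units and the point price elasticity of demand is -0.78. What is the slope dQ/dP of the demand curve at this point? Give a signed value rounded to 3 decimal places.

-2928.724

Ed = (dQ/dP)·(P/Q) ⇒ dQ/dP = Ed·Q/P = (-0.78)·7472/1.99 = -2928.72361…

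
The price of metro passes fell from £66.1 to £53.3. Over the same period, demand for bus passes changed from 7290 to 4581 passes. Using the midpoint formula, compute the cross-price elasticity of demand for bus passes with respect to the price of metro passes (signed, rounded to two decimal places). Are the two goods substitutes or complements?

%ΔQ_{bus passes} = (4581 − 7290)/avg = -2709/5935.5 = -0.456406…
%ΔP_{metro passes} = (53.3 − 66.1)/avg = -12.8/59.7 = -0.214405…
E_cross = (-2709/5935.5) / (-12.8/59.7) = 2.1287…
E_cross > 0 ⇒ the goods are substitutes.

2.13; substitutes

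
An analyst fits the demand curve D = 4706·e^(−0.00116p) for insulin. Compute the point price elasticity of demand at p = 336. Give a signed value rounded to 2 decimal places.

-0.39

dD/dp = −0.00116·D = -3.69691. At p = 336, D = 3186.99.
Ed = (dD/dp)·(p/D) = (-3.69691) × (336/3186.99) = -0.3897…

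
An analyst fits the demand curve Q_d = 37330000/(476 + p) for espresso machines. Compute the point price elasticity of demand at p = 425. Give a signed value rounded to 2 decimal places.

dQ_d/dp = −37330000/(476 + p)² = -45.9842. At p = 425, Q_d = 41431.7.
Ed = (dQ_d/dp)·(p/Q_d) = (-45.9842) × (425/41431.7) = -0.4716…

-0.47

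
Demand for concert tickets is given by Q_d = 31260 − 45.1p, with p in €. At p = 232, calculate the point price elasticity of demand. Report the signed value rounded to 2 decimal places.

-0.50

dQ_d/dp = −45.1. At p = 232, Q_d = 31260 − 45.1(232) = 20796.8.
Ed = (dQ_d/dp)·(p/Q_d) = −45.1 × (232/20796.8) = -0.5031…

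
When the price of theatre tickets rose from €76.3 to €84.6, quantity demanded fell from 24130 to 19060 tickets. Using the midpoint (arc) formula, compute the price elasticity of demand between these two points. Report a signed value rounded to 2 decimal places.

%ΔQ = (19060 − 24130) / [(24130 + 19060)/2] = -5070/21595 = -0.234776…
%ΔP = (84.6 − 76.3) / [(76.3 + 84.6)/2] = 8.3/80.45 = 0.103169…
Arc Ed = %ΔQ / %ΔP = (-5070/21595) / (8.3/80.45) = -2.2756…

-2.28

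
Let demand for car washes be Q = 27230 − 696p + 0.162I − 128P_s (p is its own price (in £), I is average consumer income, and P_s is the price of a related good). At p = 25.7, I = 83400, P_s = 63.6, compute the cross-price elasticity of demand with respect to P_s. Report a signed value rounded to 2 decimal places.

-0.55

At the given values, Q = 27230 − 696(25.7) + 0.162(83400) − 128(63.6) = 14712.8.
∂Q/∂P_s = -128.
E = (-128) × (63.6/14712.8) = -0.5533…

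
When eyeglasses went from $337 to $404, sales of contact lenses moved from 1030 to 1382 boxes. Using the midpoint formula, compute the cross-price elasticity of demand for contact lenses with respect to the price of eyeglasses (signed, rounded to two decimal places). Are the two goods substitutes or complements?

1.61; substitutes

%ΔQ_{contact lenses} = (1382 − 1030)/avg = 352/1206 = 0.291873…
%ΔP_{eyeglasses} = (404 − 337)/avg = 67/370.5 = 0.180836…
E_cross = (352/1206) / (67/370.5) = 1.6140…
E_cross > 0 ⇒ the goods are substitutes.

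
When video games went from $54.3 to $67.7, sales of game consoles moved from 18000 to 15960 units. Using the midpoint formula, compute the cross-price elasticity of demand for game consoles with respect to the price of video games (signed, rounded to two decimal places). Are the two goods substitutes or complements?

-0.55; complements

%ΔQ_{game consoles} = (15960 − 18000)/avg = -2040/16980 = -0.120141…
%ΔP_{video games} = (67.7 − 54.3)/avg = 13.4/61 = 0.219672…
E_cross = (-2040/16980) / (13.4/61) = -0.5469…
E_cross < 0 ⇒ the goods are complements.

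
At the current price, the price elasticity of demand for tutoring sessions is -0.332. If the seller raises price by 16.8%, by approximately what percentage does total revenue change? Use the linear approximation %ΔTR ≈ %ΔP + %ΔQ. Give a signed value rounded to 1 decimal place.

%ΔQ ≈ Ed × %ΔP = (-0.332) × (+16.8%) = -5.5776%
%ΔTR ≈ %ΔP + %ΔQ = (+16.8%) + (-5.5776%) = +11.2224%

+11.2%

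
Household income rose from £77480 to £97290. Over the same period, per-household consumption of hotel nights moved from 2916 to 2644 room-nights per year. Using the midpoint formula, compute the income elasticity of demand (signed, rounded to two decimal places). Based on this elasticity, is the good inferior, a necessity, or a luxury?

-0.43; inferior

%ΔQ = (2644 − 2916)/[( 2916 + 2644)/2] = -272/2780 = -0.097841…
%ΔIncome = (97290 − 77480)/[( 77480 + 97290)/2] = 19810/87385 = 0.226697…
E_income = (-272/2780) / (19810/87385) = -0.4315…
E_income < 0 ⇒ inferior good.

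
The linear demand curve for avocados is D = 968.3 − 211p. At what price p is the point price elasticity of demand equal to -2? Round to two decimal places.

Ed = −211p/(968.3 − 211p). Set this equal to -2:
211p = 2·(968.3 − 211p) ⇒ 211p(1 + 2) = 2·968.3
p = 2·968.3 / (211·3) = 3.0593…

3.06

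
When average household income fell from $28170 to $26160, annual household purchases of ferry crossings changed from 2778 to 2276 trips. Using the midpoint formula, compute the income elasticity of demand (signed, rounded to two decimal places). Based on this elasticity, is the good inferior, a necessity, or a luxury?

%ΔQ = (2276 − 2778)/[( 2778 + 2276)/2] = -502/2527 = -0.198654…
%ΔIncome = (26160 − 28170)/[( 28170 + 26160)/2] = -2010/27165 = -0.073992…
E_income = (-502/2527) / (-2010/27165) = 2.6848…
E_income > 1 ⇒ normal good, luxury.

2.68; luxury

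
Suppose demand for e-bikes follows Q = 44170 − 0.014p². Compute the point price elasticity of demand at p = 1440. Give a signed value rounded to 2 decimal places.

-3.84

dQ/dp = −2·0.014·p = -40.32. At p = 1440, Q = 15139.6.
Ed = (dQ/dp)·(p/Q) = (-40.32) × (1440/15139.6) = -3.8350…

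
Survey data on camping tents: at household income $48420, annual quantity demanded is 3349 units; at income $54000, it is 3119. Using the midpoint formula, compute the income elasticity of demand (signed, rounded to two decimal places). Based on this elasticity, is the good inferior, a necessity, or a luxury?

-0.65; inferior

%ΔQ = (3119 − 3349)/[( 3349 + 3119)/2] = -230/3234 = -0.071119…
%ΔIncome = (54000 − 48420)/[( 48420 + 54000)/2] = 5580/51210 = 0.108963…
E_income = (-230/3234) / (5580/51210) = -0.6526…
E_income < 0 ⇒ inferior good.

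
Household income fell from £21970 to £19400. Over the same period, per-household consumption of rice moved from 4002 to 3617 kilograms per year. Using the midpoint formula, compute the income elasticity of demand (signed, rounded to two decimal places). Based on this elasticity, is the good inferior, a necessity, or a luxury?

0.81; necessity

%ΔQ = (3617 − 4002)/[( 4002 + 3617)/2] = -385/3809.5 = -0.101063…
%ΔIncome = (19400 − 21970)/[( 21970 + 19400)/2] = -2570/20685 = -0.124244…
E_income = (-385/3809.5) / (-2570/20685) = 0.8134…
0 < E_income < 1 ⇒ normal good, necessity.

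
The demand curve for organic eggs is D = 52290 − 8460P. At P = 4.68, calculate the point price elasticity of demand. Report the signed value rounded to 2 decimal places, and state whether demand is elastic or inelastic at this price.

-3.12; elastic

dD/dP = −8460. At P = 4.68, D = 52290 − 8460(4.68) = 12697.2.
Ed = (dD/dP)·(P/D) = −8460 × (4.68/12697.2) = -3.1182…
|Ed| = 3.12 > 1, so demand is elastic.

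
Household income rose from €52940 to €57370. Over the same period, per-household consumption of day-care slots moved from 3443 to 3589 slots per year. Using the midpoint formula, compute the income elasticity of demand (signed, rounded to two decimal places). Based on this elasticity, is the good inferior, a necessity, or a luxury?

0.52; necessity

%ΔQ = (3589 − 3443)/[( 3443 + 3589)/2] = 146/3516 = 0.041524…
%ΔIncome = (57370 − 52940)/[( 52940 + 57370)/2] = 4430/55155 = 0.080319…
E_income = (146/3516) / (4430/55155) = 0.5169…
0 < E_income < 1 ⇒ normal good, necessity.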